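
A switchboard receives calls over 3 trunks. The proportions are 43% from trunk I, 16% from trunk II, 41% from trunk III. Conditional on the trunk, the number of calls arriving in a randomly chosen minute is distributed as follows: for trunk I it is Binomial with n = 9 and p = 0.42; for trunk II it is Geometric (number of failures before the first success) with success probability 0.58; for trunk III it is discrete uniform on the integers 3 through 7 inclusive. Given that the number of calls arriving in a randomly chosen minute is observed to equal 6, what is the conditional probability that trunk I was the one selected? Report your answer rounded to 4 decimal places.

0.3192

Likelihoods P(X=6 | ·): I: 0.089962; II: 0.00318364; III: 0.2.
Posterior ∝ prior × likelihood. Numerator for I: 0.43·0.089962 = 0.0386837.
Normalizing constant: 0.43·0.089962 + 0.16·0.00318364 + 0.41·0.2 = 0.121193.
P(I | observation) = 0.0386837 / 0.121193 = 0.31919.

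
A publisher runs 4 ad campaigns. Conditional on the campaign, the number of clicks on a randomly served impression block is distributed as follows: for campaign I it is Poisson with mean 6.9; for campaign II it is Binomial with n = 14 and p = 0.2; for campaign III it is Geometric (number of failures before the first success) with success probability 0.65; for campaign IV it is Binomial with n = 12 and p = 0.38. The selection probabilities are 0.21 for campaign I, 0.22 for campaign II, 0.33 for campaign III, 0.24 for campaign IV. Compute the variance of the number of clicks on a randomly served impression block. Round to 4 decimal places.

8.5666

Per component, I: μ=6.9, E[X²]=54.51; II: μ=2.8, E[X²]=10.08; III: μ=0.538462, E[X²]=1.11834; IV: μ=4.56, E[X²]=23.6208.
E[X] = 0.21·6.9 + 0.22·2.8 + 0.33·0.538462 + 0.24·4.56 = 3.33709.
E[X²] = 0.21·54.51 + 0.22·10.08 + 0.33·1.11834 + 0.24·23.6208 = 19.7027.
Var(X) = E[X²] − (E[X])² = 19.7027 − 11.1362 = 8.56656.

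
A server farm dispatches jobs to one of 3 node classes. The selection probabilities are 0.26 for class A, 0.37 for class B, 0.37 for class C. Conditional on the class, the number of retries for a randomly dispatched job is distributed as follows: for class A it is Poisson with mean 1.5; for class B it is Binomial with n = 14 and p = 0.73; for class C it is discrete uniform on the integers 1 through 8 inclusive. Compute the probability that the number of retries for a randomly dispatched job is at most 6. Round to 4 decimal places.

0.5434

Conditional on each class, P(X ≤ 6): A: 0.999074; B: 0.0166717; C: 0.75.
By total probability, P(X ≤ 6) = 0.26·0.999074 + 0.37·0.0166717 + 0.37·0.75 = 0.543428.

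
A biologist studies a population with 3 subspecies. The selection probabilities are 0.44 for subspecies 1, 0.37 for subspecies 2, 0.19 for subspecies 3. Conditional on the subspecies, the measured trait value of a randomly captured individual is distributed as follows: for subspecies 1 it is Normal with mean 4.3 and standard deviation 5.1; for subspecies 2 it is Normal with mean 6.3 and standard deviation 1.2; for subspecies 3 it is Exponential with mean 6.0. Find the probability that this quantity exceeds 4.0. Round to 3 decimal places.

0.688

Conditional on each subspecies, P(X > 4.0): 1: 0.523454; 2: 0.97236; 3: 0.513417.
By total probability, P(X > 4.0) = 0.44·0.523454 + 0.37·0.97236 + 0.19·0.513417 = 0.687642.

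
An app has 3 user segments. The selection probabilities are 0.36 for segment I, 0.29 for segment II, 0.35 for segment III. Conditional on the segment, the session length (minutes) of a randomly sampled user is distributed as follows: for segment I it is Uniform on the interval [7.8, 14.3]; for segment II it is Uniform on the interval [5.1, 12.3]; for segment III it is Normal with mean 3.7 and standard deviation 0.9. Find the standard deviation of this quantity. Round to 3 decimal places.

Per component, I: μ=11.05, E[X²]=125.623; II: μ=8.7, E[X²]=80.01; III: μ=3.7, E[X²]=14.5.
E[X] = 0.36·11.05 + 0.29·8.7 + 0.35·3.7 = 7.796.
E[X²] = 0.36·125.623 + 0.29·80.01 + 0.35·14.5 = 73.5023.
Var(X) = E[X²] − (E[X])² = 73.5023 − 60.7776 = 12.7247.
SD(X) = √12.7247 = 3.56717.

3.567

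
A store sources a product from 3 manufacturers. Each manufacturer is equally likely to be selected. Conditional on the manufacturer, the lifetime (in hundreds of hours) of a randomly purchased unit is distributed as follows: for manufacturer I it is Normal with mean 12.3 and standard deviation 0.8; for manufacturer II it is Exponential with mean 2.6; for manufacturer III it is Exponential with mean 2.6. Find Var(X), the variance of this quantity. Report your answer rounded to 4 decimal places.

25.6289

Per component, I: μ=12.3, E[X²]=151.93; II: μ=2.6, E[X²]=13.52; III: μ=2.6, E[X²]=13.52.
E[X] = 0.333333·12.3 + 0.333333·2.6 + 0.333333·2.6 = 5.83333.
E[X²] = 0.333333·151.93 + 0.333333·13.52 + 0.333333·13.52 = 59.6567.
Var(X) = E[X²] − (E[X])² = 59.6567 − 34.0278 = 25.6289.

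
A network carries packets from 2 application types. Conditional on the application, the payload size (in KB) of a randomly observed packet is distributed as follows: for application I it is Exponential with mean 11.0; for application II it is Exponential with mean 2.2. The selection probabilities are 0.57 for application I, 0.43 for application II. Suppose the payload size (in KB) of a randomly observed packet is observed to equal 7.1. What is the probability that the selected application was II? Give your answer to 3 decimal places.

0.222

Likelihoods f(7.1 | ·): I: 0.0476749; II: 0.0180298.
Posterior ∝ prior × likelihood. Numerator for II: 0.43·0.0180298 = 0.00775281.
Normalizing constant: 0.57·0.0476749 + 0.43·0.0180298 = 0.0349275.
P(II | observation) = 0.00775281 / 0.0349275 = 0.221969.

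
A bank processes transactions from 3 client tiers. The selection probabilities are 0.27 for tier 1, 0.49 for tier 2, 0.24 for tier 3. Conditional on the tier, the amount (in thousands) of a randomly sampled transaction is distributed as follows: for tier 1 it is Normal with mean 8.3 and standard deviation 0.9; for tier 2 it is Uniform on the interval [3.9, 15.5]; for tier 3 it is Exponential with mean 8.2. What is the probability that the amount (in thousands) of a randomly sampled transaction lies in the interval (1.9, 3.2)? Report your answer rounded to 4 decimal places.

0.0279

Conditional on each tier, P(1.9 < X < 3.2): 1: 7.27953e-09; 2: 0; 3: 0.116286.
By total probability, P(1.9 < X < 3.2) = 0.27·7.27953e-09 + 0.49·0 + 0.24·0.116286 = 0.0279088.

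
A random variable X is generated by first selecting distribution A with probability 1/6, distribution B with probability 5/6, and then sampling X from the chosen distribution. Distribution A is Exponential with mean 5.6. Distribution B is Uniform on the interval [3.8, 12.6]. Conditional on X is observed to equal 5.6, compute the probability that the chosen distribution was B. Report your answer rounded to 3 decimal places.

0.896

Likelihoods f(5.6 | ·): A: 0.0656928; B: 0.113636.
Posterior ∝ prior × likelihood. Numerator for B: 0.833333·0.113636 = 0.094697.
Normalizing constant: 0.166667·0.0656928 + 0.833333·0.113636 = 0.105646.
P(B | observation) = 0.094697 / 0.105646 = 0.896363.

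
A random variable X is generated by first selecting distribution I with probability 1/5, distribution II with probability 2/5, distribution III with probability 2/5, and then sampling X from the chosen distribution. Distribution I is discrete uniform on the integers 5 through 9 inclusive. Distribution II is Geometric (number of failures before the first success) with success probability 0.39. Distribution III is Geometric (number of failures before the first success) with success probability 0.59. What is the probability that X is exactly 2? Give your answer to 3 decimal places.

0.098

Conditional on each component, P(X = 2): I: 0; II: 0.145119; III: 0.099179.
By total probability, P(X = 2) = 0.2·0 + 0.4·0.145119 + 0.4·0.099179 = 0.0977192.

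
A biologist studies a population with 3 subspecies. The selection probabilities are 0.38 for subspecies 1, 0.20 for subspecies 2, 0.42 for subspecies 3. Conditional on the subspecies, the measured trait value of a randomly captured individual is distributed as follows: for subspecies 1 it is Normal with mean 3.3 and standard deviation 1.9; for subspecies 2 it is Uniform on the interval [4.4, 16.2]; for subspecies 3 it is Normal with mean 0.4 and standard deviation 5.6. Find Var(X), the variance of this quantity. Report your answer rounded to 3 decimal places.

30.163

Per component, 1: μ=3.3, E[X²]=14.5; 2: μ=10.3, E[X²]=117.693; 3: μ=0.4, E[X²]=31.52.
E[X] = 0.38·3.3 + 0.2·10.3 + 0.42·0.4 = 3.482.
E[X²] = 0.38·14.5 + 0.2·117.693 + 0.42·31.52 = 42.2871.
Var(X) = E[X²] − (E[X])² = 42.2871 − 12.1243 = 30.1627.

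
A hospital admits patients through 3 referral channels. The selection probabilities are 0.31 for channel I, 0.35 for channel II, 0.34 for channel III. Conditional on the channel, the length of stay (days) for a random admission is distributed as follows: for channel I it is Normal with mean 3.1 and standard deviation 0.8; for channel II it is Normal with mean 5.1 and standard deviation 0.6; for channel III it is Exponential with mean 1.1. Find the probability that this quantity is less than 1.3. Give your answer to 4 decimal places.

Conditional on each channel, P(X < 1.3): I: 0.0122245; II: 1.1996e-10; III: 0.693279.
By total probability, P(X < 1.3) = 0.31·0.0122245 + 0.35·1.1996e-10 + 0.34·0.693279 = 0.239505.

0.2395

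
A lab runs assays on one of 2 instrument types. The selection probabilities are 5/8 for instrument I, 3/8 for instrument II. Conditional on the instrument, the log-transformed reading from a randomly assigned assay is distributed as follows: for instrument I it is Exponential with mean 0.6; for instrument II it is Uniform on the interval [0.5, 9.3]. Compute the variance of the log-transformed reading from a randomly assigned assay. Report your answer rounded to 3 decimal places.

6.979

Per component, I: μ=0.6, E[X²]=0.72; II: μ=4.9, E[X²]=30.4633.
E[X] = 0.625·0.6 + 0.375·4.9 = 2.2125.
E[X²] = 0.625·0.72 + 0.375·30.4633 = 11.8738.
Var(X) = E[X²] − (E[X])² = 11.8738 − 4.89516 = 6.97859.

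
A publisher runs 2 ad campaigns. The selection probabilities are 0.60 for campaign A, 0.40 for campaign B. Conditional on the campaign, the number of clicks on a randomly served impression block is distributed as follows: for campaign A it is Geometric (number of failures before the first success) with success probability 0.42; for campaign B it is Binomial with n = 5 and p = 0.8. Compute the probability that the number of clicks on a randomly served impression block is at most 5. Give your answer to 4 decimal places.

Conditional on each campaign, P(X ≤ 5): A: 0.961931; B: 1.
By total probability, P(X ≤ 5) = 0.6·0.961931 + 0.4·1 = 0.977159.

0.9772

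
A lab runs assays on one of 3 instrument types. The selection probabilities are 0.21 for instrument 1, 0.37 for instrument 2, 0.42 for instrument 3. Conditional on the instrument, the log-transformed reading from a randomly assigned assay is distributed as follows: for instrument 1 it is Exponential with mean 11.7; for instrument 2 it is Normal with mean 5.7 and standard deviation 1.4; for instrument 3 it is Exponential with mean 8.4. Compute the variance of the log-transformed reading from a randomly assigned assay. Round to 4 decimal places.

63.9979

Per component, 1: μ=11.7, E[X²]=273.78; 2: μ=5.7, E[X²]=34.45; 3: μ=8.4, E[X²]=141.12.
E[X] = 0.21·11.7 + 0.37·5.7 + 0.42·8.4 = 8.094.
E[X²] = 0.21·273.78 + 0.37·34.45 + 0.42·141.12 = 129.511.
Var(X) = E[X²] − (E[X])² = 129.511 − 65.5128 = 63.9979.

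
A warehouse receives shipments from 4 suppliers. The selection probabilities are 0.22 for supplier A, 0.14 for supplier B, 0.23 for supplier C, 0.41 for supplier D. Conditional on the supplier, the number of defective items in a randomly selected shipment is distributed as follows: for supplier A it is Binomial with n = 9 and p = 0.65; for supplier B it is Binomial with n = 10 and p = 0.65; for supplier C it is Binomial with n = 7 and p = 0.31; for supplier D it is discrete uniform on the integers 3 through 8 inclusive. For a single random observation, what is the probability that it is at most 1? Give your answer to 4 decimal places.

Conditional on each supplier, P(X ≤ 1): A: 0.00139616; B: 0.000539887; C: 0.308646; D: 0.
By total probability, P(X ≤ 1) = 0.22·0.00139616 + 0.14·0.000539887 + 0.23·0.308646 + 0.41·0 = 0.0713713.

0.0714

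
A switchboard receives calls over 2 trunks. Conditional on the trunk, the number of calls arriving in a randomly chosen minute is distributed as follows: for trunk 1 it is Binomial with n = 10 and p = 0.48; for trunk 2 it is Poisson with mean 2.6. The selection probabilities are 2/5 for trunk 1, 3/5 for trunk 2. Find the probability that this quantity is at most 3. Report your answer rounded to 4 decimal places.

Conditional on each trunk, P(X ≤ 3): 1: 0.206652; 2: 0.736002.
By total probability, P(X ≤ 3) = 0.4·0.206652 + 0.6·0.736002 = 0.524262.

0.5243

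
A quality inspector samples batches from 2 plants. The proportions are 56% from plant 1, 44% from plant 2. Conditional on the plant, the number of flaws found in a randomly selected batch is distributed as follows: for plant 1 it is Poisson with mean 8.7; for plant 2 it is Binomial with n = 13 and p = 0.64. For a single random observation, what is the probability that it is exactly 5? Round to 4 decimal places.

Conditional on each plant, P(X = 5): 1: 0.0691915; 2: 0.0389851.
By total probability, P(X = 5) = 0.56·0.0691915 + 0.44·0.0389851 = 0.0559007.

0.0559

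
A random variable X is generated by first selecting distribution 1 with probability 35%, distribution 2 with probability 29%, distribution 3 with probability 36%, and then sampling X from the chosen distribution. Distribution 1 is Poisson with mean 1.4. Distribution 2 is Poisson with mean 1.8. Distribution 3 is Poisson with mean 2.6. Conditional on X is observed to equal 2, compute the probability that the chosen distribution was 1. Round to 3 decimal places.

0.335

Likelihoods P(X=2 | ·): 1: 0.241665; 2: 0.267784; 3: 0.251045.
Posterior ∝ prior × likelihood. Numerator for 1: 0.35·0.241665 = 0.0845828.
Normalizing constant: 0.35·0.241665 + 0.29·0.267784 + 0.36·0.251045 = 0.252616.
P(1 | observation) = 0.0845828 / 0.252616 = 0.334827.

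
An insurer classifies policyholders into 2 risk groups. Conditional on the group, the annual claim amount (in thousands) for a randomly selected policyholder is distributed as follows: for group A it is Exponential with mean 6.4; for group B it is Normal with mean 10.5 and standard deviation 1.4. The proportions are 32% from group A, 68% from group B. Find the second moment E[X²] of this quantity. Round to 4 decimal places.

102.5172

For each component E[X²] = Var + (mean)², giving A: 81.92; B: 112.21.
Overall E[X²] = 0.32·81.92 + 0.68·112.21 = 102.517.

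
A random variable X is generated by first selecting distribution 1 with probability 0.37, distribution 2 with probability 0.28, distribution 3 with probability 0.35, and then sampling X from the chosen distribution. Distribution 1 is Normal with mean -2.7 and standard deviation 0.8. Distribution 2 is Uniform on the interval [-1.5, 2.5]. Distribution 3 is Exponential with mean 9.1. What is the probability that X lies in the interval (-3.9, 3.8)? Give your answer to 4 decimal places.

0.7448

Conditional on each component, P(-3.9 < X < 3.8): 1: 0.933193; 2: 1; 3: 0.341363.
By total probability, P(-3.9 < X < 3.8) = 0.37·0.933193 + 0.28·1 + 0.35·0.341363 = 0.744758.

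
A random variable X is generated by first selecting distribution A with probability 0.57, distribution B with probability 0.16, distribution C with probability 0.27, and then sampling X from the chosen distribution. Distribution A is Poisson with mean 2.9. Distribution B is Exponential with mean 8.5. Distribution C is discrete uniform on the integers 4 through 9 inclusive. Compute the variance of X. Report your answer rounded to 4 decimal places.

Per component, A: μ=2.9, E[X²]=11.31; B: μ=8.5, E[X²]=144.5; C: μ=6.5, E[X²]=45.1667.
E[X] = 0.57·2.9 + 0.16·8.5 + 0.27·6.5 = 4.768.
E[X²] = 0.57·11.31 + 0.16·144.5 + 0.27·45.1667 = 41.7617.
Var(X) = E[X²] − (E[X])² = 41.7617 − 22.7338 = 19.0279.

19.0279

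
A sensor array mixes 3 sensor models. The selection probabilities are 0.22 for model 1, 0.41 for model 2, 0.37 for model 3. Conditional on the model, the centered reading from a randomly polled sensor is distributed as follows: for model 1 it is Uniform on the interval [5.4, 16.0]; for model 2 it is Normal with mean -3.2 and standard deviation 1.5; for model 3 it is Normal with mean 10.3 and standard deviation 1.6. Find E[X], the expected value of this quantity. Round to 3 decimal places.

4.853

Component means — 1: 10.7; 2: -3.2; 3: 10.3.
E[X] = 0.22·10.7 + 0.41·-3.2 + 0.37·10.3 = 4.853.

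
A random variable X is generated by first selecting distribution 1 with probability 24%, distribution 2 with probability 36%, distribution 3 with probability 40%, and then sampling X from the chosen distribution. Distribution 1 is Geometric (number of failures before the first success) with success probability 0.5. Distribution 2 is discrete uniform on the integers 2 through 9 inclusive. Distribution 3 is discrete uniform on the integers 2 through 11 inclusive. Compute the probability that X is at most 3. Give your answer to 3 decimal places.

0.395

Conditional on each component, P(X ≤ 3): 1: 0.9375; 2: 0.25; 3: 0.2.
By total probability, P(X ≤ 3) = 0.24·0.9375 + 0.36·0.25 + 0.4·0.2 = 0.395.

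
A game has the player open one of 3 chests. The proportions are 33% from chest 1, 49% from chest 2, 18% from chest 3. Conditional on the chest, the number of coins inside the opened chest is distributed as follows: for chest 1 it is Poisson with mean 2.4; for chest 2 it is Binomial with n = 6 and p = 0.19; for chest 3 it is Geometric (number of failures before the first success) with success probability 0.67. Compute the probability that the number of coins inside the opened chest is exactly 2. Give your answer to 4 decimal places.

Conditional on each chest, P(X = 2): 1: 0.261268; 2: 0.233098; 3: 0.072963.
By total probability, P(X = 2) = 0.33·0.261268 + 0.49·0.233098 + 0.18·0.072963 = 0.21357.

0.2136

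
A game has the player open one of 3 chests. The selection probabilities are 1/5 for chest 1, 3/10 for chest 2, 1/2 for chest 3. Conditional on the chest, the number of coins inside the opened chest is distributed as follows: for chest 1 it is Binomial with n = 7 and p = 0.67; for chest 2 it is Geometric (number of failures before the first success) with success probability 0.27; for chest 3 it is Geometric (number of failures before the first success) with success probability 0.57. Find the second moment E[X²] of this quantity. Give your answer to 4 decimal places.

10.8522

For each component E[X²] = Var + (mean)², giving 1: 23.5438; 2: 17.3237; 3: 1.89258.
Overall E[X²] = 0.2·23.5438 + 0.3·17.3237 + 0.5·1.89258 = 10.8522.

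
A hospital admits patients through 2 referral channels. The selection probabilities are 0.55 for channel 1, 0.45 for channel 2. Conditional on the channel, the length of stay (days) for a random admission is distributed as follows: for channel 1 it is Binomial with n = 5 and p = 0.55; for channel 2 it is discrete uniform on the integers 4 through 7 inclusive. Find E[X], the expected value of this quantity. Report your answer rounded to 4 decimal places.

3.9875

Component means — 1: 2.75; 2: 5.5.
E[X] = 0.55·2.75 + 0.45·5.5 = 3.9875.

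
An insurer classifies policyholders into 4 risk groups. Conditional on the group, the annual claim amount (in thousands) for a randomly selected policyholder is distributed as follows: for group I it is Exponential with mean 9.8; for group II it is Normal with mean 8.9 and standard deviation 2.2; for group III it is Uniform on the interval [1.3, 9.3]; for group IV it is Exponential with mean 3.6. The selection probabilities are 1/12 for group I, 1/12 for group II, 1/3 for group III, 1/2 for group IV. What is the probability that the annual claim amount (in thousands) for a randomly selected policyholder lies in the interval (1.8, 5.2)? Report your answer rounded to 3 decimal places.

0.351

Conditional on each group, P(1.8 < X < 5.2): I: 0.243963; II: 0.0456772; III: 0.425; IV: 0.370654.
By total probability, P(1.8 < X < 5.2) = 0.0833333·0.243963 + 0.0833333·0.0456772 + 0.333333·0.425 + 0.5·0.370654 = 0.35113.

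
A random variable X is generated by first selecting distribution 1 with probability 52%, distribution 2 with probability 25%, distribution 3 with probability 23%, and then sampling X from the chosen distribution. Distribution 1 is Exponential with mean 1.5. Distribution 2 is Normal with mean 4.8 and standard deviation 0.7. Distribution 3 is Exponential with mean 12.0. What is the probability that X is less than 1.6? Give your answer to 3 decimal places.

Conditional on each component, P(X < 1.6): 1: 0.655846; 2: 2.42205e-06; 3: 0.124827.
By total probability, P(X < 1.6) = 0.52·0.655846 + 0.25·2.42205e-06 + 0.23·0.124827 = 0.369751.

0.370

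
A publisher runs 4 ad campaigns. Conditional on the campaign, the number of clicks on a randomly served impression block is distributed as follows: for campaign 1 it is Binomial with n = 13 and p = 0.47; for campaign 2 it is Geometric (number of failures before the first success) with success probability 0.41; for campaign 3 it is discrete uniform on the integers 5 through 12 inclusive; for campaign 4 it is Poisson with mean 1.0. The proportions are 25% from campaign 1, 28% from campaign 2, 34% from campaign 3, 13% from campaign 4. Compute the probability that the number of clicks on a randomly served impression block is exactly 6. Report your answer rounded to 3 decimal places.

Conditional on each campaign, P(X = 6): 1: 0.217288; 2: 0.017294; 3: 0.125; 4: 0.000510944.
By total probability, P(X = 6) = 0.25·0.217288 + 0.28·0.017294 + 0.34·0.125 + 0.13·0.000510944 = 0.101731.

0.102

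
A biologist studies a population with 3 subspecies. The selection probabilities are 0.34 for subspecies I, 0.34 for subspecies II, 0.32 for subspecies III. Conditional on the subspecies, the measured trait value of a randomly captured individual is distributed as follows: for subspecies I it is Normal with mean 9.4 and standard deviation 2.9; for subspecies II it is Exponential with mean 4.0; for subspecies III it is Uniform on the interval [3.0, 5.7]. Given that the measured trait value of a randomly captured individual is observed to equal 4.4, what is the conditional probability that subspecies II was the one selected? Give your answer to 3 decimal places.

Likelihoods f(4.4 | ·): I: 0.0311178; II: 0.0832178; III: 0.37037.
Posterior ∝ prior × likelihood. Numerator for II: 0.34·0.0832178 = 0.028294.
Normalizing constant: 0.34·0.0311178 + 0.34·0.0832178 + 0.32·0.37037 = 0.157393.
P(II | observation) = 0.028294 / 0.157393 = 0.179767.

0.180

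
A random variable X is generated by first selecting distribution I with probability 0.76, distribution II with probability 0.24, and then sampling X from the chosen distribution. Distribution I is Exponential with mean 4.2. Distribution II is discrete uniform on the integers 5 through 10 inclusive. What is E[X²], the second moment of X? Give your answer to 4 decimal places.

41.0128

For each component E[X²] = Var + (mean)², giving I: 35.28; II: 59.1667.
Overall E[X²] = 0.76·35.28 + 0.24·59.1667 = 41.0128.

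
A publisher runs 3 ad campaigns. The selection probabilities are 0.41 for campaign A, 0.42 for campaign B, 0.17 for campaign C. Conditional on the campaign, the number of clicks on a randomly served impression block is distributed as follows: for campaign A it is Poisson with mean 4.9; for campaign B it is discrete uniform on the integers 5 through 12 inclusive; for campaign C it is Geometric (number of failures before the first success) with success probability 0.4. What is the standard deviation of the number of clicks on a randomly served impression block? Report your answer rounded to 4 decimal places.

Per component, A: μ=4.9, E[X²]=28.91; B: μ=8.5, E[X²]=77.5; C: μ=1.5, E[X²]=6.
E[X] = 0.41·4.9 + 0.42·8.5 + 0.17·1.5 = 5.834.
E[X²] = 0.41·28.91 + 0.42·77.5 + 0.17·6 = 45.4231.
Var(X) = E[X²] − (E[X])² = 45.4231 − 34.0356 = 11.3875.
SD(X) = √11.3875 = 3.37454.

3.3745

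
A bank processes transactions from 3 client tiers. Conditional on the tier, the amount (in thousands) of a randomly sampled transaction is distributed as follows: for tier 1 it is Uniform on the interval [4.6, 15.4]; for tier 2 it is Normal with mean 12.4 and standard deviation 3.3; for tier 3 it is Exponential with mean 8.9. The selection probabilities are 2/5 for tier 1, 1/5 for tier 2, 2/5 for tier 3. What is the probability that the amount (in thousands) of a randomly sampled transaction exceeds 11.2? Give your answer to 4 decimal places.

0.3976

Conditional on each tier, P(X > 11.2): 1: 0.388889; 2: 0.641935; 3: 0.284101.
By total probability, P(X > 11.2) = 0.4·0.388889 + 0.2·0.641935 + 0.4·0.284101 = 0.397583.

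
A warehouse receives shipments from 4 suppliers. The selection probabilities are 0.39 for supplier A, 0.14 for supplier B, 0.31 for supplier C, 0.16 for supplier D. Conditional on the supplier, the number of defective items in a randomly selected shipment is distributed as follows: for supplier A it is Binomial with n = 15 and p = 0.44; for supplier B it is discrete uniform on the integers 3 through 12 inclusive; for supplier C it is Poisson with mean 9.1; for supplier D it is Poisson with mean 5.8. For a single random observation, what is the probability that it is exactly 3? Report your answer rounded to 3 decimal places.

0.048

Conditional on each supplier, P(X = 3): A: 0.036866; B: 0.1; C: 0.0140247; D: 0.098452.
By total probability, P(X = 3) = 0.39·0.036866 + 0.14·0.1 + 0.31·0.0140247 + 0.16·0.098452 = 0.0484777.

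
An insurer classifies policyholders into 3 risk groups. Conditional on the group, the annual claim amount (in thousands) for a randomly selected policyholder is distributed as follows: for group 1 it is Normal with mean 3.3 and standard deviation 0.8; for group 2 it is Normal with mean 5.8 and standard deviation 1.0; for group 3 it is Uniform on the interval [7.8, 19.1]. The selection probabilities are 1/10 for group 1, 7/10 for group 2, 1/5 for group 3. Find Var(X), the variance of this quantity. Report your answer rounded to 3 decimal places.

13.583

Per component, 1: μ=3.3, E[X²]=11.53; 2: μ=5.8, E[X²]=34.64; 3: μ=13.45, E[X²]=191.543.
E[X] = 0.1·3.3 + 0.7·5.8 + 0.2·13.45 = 7.08.
E[X²] = 0.1·11.53 + 0.7·34.64 + 0.2·191.543 = 63.7097.
Var(X) = E[X²] − (E[X])² = 63.7097 − 50.1264 = 13.5833.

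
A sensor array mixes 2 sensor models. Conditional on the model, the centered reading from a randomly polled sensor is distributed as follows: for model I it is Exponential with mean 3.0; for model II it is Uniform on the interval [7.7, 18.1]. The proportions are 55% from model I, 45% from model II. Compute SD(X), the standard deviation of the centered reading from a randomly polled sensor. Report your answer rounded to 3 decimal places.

5.767

Per component, I: μ=3, E[X²]=18; II: μ=12.9, E[X²]=175.423.
E[X] = 0.55·3 + 0.45·12.9 = 7.455.
E[X²] = 0.55·18 + 0.45·175.423 = 88.8405.
Var(X) = E[X²] − (E[X])² = 88.8405 − 55.577 = 33.2635.
SD(X) = √33.2635 = 5.76745.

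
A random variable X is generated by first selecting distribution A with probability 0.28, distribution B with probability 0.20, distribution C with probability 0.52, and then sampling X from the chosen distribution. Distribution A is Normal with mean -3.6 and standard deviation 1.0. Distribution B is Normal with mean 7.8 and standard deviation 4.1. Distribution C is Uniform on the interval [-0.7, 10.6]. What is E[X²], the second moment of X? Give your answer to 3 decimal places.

37.713

For each component E[X²] = Var + (mean)², giving A: 13.96; B: 77.65; C: 35.1433.
Overall E[X²] = 0.28·13.96 + 0.2·77.65 + 0.52·35.1433 = 37.7133.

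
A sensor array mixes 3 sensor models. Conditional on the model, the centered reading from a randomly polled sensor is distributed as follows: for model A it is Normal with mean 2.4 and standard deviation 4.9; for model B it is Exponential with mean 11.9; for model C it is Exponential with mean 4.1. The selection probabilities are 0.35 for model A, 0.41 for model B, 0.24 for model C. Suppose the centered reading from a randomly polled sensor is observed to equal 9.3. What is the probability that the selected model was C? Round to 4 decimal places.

0.1870

Likelihoods f(9.3 | ·): A: 0.0302084; B: 0.0384633; C: 0.0252412.
Posterior ∝ prior × likelihood. Numerator for C: 0.24·0.0252412 = 0.00605788.
Normalizing constant: 0.35·0.0302084 + 0.41·0.0384633 + 0.24·0.0252412 = 0.0324008.
P(C | observation) = 0.00605788 / 0.0324008 = 0.186967.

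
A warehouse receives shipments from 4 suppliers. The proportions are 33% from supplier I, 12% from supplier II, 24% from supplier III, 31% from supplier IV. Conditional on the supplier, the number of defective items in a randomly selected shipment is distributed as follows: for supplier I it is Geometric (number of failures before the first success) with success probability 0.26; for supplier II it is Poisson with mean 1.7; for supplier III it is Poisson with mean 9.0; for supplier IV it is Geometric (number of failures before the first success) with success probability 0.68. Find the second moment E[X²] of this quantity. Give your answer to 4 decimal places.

For each component E[X²] = Var + (mean)², giving I: 19.0473; II: 4.59; III: 90; IV: 0.913495.
Overall E[X²] = 0.33·19.0473 + 0.12·4.59 + 0.24·90 + 0.31·0.913495 = 28.7196.

28.7196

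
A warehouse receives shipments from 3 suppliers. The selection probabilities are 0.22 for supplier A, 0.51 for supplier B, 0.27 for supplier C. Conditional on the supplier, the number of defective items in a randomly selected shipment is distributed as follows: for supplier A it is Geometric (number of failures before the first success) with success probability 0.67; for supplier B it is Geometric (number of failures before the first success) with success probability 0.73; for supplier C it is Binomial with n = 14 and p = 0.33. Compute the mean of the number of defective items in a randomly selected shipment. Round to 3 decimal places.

1.544

Component means — A: 0.492537; B: 0.369863; C: 4.62.
E[X] = 0.22·0.492537 + 0.51·0.369863 + 0.27·4.62 = 1.54439.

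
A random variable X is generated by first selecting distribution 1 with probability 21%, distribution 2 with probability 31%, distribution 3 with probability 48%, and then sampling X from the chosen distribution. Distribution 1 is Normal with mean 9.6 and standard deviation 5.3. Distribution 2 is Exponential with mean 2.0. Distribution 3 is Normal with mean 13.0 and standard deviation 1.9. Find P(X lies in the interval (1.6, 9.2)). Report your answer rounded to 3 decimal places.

0.232

Conditional on each component, P(1.6 < X < 9.2): 1: 0.404326; 2: 0.439277; 3: 0.0227501.
By total probability, P(1.6 < X < 9.2) = 0.21·0.404326 + 0.31·0.439277 + 0.48·0.0227501 = 0.232004.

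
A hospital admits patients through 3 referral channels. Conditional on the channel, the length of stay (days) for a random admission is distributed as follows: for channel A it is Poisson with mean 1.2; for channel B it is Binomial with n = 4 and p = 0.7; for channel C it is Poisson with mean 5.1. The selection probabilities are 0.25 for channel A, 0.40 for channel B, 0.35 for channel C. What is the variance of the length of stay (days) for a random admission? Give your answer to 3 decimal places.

Per component, A: μ=1.2, E[X²]=2.64; B: μ=2.8, E[X²]=8.68; C: μ=5.1, E[X²]=31.11.
E[X] = 0.25·1.2 + 0.4·2.8 + 0.35·5.1 = 3.205.
E[X²] = 0.25·2.64 + 0.4·8.68 + 0.35·31.11 = 15.0205.
Var(X) = E[X²] − (E[X])² = 15.0205 − 10.272 = 4.74848.

4.748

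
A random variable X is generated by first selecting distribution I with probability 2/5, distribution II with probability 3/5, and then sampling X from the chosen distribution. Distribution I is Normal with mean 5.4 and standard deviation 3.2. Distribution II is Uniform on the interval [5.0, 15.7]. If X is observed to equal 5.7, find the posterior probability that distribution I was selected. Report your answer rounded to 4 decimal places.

Likelihoods f(5.7 | ·): I: 0.124123; II: 0.0934579.
Posterior ∝ prior × likelihood. Numerator for I: 0.4·0.124123 = 0.0496491.
Normalizing constant: 0.4·0.124123 + 0.6·0.0934579 = 0.105724.
P(I | observation) = 0.0496491 / 0.105724 = 0.469611.

0.4696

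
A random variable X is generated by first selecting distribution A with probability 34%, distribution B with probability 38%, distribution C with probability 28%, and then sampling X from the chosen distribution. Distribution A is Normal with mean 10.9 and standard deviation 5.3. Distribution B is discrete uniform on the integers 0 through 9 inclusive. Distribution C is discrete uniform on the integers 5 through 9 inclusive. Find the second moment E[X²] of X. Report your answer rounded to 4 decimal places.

75.0560

For each component E[X²] = Var + (mean)², giving A: 146.9; B: 28.5; C: 51.
Overall E[X²] = 0.34·146.9 + 0.38·28.5 + 0.28·51 = 75.056.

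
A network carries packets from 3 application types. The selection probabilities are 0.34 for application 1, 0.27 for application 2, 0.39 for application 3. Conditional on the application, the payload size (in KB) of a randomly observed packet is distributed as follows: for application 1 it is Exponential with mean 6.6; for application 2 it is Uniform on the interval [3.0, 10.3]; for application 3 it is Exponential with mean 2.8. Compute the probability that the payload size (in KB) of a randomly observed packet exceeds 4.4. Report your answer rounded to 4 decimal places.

Conditional on each application, P(X > 4.4): 1: 0.513417; 2: 0.808219; 3: 0.207748.
By total probability, P(X > 4.4) = 0.34·0.513417 + 0.27·0.808219 + 0.39·0.207748 = 0.473803.

0.4738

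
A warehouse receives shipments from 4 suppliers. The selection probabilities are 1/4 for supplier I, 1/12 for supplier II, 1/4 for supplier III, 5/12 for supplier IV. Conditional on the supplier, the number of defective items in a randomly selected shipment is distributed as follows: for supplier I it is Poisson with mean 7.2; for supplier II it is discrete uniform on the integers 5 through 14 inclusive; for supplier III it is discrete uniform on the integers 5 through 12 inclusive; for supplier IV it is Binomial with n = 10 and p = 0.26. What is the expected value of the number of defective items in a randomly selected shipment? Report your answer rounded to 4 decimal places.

5.8000

Component means — I: 7.2; II: 9.5; III: 8.5; IV: 2.6.
E[X] = 0.25·7.2 + 0.0833333·9.5 + 0.25·8.5 + 0.416667·2.6 = 5.8.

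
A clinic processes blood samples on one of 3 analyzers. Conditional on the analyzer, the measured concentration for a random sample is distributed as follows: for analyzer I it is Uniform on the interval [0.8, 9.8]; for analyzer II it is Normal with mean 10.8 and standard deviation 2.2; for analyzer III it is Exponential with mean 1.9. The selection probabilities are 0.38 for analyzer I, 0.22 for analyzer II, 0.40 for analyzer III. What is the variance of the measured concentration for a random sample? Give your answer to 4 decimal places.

16.3303

Per component, I: μ=5.3, E[X²]=34.84; II: μ=10.8, E[X²]=121.48; III: μ=1.9, E[X²]=7.22.
E[X] = 0.38·5.3 + 0.22·10.8 + 0.4·1.9 = 5.15.
E[X²] = 0.38·34.84 + 0.22·121.48 + 0.4·7.22 = 42.8528.
Var(X) = E[X²] − (E[X])² = 42.8528 − 26.5225 = 16.3303.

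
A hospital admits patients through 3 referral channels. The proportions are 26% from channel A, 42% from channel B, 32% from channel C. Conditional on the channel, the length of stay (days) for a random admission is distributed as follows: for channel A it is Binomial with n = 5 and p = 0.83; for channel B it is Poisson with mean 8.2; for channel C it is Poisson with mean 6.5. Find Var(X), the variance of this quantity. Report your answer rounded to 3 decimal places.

8.346

Per component, A: μ=4.15, E[X²]=17.928; B: μ=8.2, E[X²]=75.44; C: μ=6.5, E[X²]=48.75.
E[X] = 0.26·4.15 + 0.42·8.2 + 0.32·6.5 = 6.603.
E[X²] = 0.26·17.928 + 0.42·75.44 + 0.32·48.75 = 51.9461.
Var(X) = E[X²] − (E[X])² = 51.9461 − 43.5996 = 8.34647.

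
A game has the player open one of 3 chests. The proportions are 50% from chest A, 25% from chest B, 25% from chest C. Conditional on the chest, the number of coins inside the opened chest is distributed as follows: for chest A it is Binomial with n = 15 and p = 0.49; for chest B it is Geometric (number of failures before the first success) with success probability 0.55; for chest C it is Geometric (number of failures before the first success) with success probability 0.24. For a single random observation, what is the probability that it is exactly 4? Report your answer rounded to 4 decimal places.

0.0495

Conditional on each chest, P(X = 4): A: 0.0477737; B: 0.0225534; C: 0.0800692.
By total probability, P(X = 4) = 0.5·0.0477737 + 0.25·0.0225534 + 0.25·0.0800692 = 0.0495425.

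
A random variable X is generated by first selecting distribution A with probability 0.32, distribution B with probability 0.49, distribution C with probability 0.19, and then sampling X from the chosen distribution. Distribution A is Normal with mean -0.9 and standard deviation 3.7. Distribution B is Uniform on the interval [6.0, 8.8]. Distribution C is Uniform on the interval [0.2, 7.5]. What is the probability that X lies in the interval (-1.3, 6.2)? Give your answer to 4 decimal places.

0.3561

Conditional on each component, P(-1.3 < X < 6.2): A: 0.515548; B: 0.0714286; C: 0.821918.
By total probability, P(-1.3 < X < 6.2) = 0.32·0.515548 + 0.49·0.0714286 + 0.19·0.821918 = 0.35614.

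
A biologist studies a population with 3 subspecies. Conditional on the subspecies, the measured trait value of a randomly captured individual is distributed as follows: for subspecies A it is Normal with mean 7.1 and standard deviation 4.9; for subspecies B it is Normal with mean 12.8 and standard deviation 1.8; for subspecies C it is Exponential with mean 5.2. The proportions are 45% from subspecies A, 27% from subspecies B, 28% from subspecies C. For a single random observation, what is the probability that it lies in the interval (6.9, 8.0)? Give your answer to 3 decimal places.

0.055

Conditional on each subspecies, P(6.9 < X < 8.0): A: 0.089144; B: 0.00330724; C: 0.0505811.
By total probability, P(6.9 < X < 8.0) = 0.45·0.089144 + 0.27·0.00330724 + 0.28·0.0505811 = 0.0551705.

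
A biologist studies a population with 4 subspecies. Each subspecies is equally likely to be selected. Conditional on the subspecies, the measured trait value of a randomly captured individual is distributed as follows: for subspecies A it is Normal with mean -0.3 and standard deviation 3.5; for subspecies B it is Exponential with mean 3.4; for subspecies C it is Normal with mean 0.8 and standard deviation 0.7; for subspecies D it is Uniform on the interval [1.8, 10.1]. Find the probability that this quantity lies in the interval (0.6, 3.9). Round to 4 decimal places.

Conditional on each subspecies, P(0.6 < X < 3.9): A: 0.283465; B: 0.520654; C: 0.612447; D: 0.253012.
By total probability, P(0.6 < X < 3.9) = 0.25·0.283465 + 0.25·0.520654 + 0.25·0.612447 + 0.25·0.253012 = 0.417394.

0.4174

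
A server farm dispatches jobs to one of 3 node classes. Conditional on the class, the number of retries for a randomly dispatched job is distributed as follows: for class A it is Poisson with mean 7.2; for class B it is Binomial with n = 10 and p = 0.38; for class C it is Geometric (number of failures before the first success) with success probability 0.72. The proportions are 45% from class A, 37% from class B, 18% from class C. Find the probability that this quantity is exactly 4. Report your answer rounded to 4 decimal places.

0.1304

Conditional on each class, P(X = 4): A: 0.0835985; B: 0.248716; C: 0.00442552.
By total probability, P(X = 4) = 0.45·0.0835985 + 0.37·0.248716 + 0.18·0.00442552 = 0.130441.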